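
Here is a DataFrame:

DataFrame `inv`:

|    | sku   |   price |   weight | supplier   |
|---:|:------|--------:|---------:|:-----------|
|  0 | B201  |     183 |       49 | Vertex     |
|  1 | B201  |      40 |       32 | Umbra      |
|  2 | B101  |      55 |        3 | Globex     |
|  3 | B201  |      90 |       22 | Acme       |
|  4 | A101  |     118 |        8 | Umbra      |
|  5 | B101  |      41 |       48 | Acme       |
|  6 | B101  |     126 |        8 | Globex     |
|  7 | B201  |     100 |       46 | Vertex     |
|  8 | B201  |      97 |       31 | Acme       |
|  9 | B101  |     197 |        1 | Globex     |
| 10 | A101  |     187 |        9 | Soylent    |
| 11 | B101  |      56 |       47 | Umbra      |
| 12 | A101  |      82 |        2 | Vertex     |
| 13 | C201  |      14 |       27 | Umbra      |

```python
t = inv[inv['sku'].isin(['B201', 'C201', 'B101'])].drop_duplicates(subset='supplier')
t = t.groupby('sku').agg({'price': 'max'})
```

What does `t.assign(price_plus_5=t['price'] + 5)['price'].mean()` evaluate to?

filter rows where sku in ['B201', 'C201', 'B101']:
     sku  price  weight supplier
0   B201    183      49   Vertex
1   B201     40      32    Umbra
2   B101     55       3   Globex
3   B201     90      22     Acme
5   B101     41      48     Acme
6   B101    126       8   Globex
7   B201    100      46   Vertex
8   B201     97      31     Acme
9   B101    197       1   Globex
11  B101     56      47    Umbra
13  C201     14      27    Umbra
drop duplicate supplier (keep=first):
    sku  price  weight supplier
0  B201    183      49   Vertex
1  B201     40      32    Umbra
2  B101     55       3   Globex
3  B201     90      22     Acme
group by sku, max of price:
      price
sku        
B101     55
B201    183
add column price_plus_5 = t['price'] + 5:
      price  price_plus_5
sku                      
B101     55            60
B201    183           188
Taking the mean of column 'price' gives 119.0.

119.0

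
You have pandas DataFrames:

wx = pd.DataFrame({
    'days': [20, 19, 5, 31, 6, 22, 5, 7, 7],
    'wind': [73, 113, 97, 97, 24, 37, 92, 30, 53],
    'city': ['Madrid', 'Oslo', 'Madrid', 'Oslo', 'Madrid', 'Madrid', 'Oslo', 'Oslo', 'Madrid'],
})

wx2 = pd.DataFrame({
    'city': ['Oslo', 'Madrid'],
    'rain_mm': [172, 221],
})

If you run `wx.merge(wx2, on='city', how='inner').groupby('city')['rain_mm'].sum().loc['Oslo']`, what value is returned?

688

merge on 'city' (how='inner') → 9 rows:
   days  wind    city  rain_mm
0    20    73  Madrid      221
1    19   113    Oslo      172
2     5    97  Madrid      221
3    31    97    Oslo      172
4     6    24  Madrid      221
5    22    37  Madrid      221
6     5    92    Oslo      172
7     7    30    Oslo      172
8     7    53  Madrid      221
group by city, sum of rain_mm:
city
Madrid    1105
Oslo       688
Name: rain_mm, dtype: int64
Finally, value at index 'Oslo' = 688.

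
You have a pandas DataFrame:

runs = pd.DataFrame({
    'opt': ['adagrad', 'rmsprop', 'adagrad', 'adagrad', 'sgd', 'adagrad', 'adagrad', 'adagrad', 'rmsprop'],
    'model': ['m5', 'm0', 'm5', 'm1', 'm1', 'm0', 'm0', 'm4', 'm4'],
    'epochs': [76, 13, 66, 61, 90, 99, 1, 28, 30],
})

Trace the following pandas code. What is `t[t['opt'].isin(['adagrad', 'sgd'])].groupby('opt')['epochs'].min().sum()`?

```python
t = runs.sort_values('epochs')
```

91

sort by epochs:
       opt model  epochs
6  adagrad    m0       1
1  rmsprop    m0      13
7  adagrad    m4      28
8  rmsprop    m4      30
3  adagrad    m1      61
2  adagrad    m5      66
0  adagrad    m5      76
4      sgd    m1      90
5  adagrad    m0      99
filter rows where opt in ['adagrad', 'sgd']:
       opt model  epochs
6  adagrad    m0       1
7  adagrad    m4      28
3  adagrad    m1      61
2  adagrad    m5      66
0  adagrad    m5      76
4      sgd    m1      90
5  adagrad    m0      99
group by opt, min of epochs:
opt
adagrad     1
sgd        90
Name: epochs, dtype: int64
Then the sum of the resulting series: 91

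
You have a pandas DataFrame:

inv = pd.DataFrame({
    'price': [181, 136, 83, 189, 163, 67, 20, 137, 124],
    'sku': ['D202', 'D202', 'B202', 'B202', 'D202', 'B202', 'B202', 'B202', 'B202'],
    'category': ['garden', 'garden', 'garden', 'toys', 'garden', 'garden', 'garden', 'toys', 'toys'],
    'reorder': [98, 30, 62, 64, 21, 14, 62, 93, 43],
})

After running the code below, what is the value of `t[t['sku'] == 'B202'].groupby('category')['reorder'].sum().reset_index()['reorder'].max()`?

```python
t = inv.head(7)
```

take first 7 rows:
   price   sku category  reorder
0    181  D202   garden       98
1    136  D202   garden       30
2     83  B202   garden       62
3    189  B202     toys       64
4    163  D202   garden       21
5     67  B202   garden       14
6     20  B202   garden       62
filter rows where sku == 'B202':
   price   sku category  reorder
2     83  B202   garden       62
3    189  B202     toys       64
5     67  B202   garden       14
6     20  B202   garden       62
group by category, sum of reorder:
category
garden    138
toys       64
Name: reorder, dtype: int64
reset_index():
  category  reorder
0   garden      138
1     toys       64
max of column 'reorder' → 138

138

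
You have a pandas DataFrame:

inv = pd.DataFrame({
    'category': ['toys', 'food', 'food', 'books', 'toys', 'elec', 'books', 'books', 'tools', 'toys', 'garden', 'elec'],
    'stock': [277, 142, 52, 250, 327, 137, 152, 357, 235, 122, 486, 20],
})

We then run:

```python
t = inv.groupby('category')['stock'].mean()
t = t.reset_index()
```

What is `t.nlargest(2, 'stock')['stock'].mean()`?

369.5

group by category, mean of stock:
category
books     253.0
elec       78.5
food       97.0
garden    486.0
tools     235.0
toys      242.0
Name: stock, dtype: float64
reset_index():
  category  stock
0    books  253.0
1     elec   78.5
2     food   97.0
3   garden  486.0
4    tools  235.0
5     toys  242.0
take 2 rows with largest stock:
  category  stock
3   garden  486.0
0    books  253.0
Finally, mean of column 'stock' = 369.5.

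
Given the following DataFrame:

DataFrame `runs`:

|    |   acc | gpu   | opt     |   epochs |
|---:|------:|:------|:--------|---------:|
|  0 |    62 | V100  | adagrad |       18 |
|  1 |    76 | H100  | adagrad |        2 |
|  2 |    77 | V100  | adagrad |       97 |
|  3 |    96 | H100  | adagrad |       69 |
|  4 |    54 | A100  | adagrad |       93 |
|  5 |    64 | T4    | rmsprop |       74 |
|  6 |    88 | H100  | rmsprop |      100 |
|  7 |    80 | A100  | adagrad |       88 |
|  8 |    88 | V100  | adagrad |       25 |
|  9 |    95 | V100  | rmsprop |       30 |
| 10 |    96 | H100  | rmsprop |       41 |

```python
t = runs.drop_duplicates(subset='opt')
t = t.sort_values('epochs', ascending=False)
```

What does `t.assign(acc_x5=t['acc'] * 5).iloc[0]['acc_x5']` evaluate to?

drop duplicate opt (keep=first):
   acc   gpu      opt  epochs
0   62  V100  adagrad      18
5   64    T4  rmsprop      74
sort by epochs descending:
   acc   gpu      opt  epochs
5   64    T4  rmsprop      74
0   62  V100  adagrad      18
add column acc_x5 = t['acc'] * 5:
   acc   gpu      opt  epochs  acc_x5
5   64    T4  rmsprop      74     320
0   62  V100  adagrad      18     310

320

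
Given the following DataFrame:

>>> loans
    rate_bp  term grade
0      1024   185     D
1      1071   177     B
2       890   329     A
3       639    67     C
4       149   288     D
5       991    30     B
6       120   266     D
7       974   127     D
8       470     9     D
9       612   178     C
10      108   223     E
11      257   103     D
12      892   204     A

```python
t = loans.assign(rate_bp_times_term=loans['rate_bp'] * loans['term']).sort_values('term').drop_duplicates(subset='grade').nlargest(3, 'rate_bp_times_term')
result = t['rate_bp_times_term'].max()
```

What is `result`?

add column rate_bp_times_term = loans['rate_bp'] * loans['term']:
    rate_bp  term grade  rate_bp_times_term
0      1024   185     D              189440
1      1071   177     B              189567
2       890   329     A              292810
3       639    67     C               42813
4       149   288     D               42912
5       991    30     B               29730
6       120   266     D               31920
7       974   127     D              123698
8       470     9     D                4230
9       612   178     C              108936
10      108   223     E               24084
11      257   103     D               26471
12      892   204     A              181968
sort by term:
    rate_bp  term grade  rate_bp_times_term
8       470     9     D                4230
5       991    30     B               29730
3       639    67     C               42813
11      257   103     D               26471
7       974   127     D              123698
1      1071   177     B              189567
9       612   178     C              108936
0      1024   185     D              189440
12      892   204     A              181968
10      108   223     E               24084
6       120   266     D               31920
4       149   288     D               42912
2       890   329     A              292810
drop duplicate grade (keep=first):
    rate_bp  term grade  rate_bp_times_term
8       470     9     D                4230
5       991    30     B               29730
3       639    67     C               42813
12      892   204     A              181968
10      108   223     E               24084
take 3 rows with largest rate_bp_times_term:
    rate_bp  term grade  rate_bp_times_term
12      892   204     A              181968
3       639    67     C               42813
5       991    30     B               29730
Reading off the max of column 'rate_bp_times_term', we get 181968.

181968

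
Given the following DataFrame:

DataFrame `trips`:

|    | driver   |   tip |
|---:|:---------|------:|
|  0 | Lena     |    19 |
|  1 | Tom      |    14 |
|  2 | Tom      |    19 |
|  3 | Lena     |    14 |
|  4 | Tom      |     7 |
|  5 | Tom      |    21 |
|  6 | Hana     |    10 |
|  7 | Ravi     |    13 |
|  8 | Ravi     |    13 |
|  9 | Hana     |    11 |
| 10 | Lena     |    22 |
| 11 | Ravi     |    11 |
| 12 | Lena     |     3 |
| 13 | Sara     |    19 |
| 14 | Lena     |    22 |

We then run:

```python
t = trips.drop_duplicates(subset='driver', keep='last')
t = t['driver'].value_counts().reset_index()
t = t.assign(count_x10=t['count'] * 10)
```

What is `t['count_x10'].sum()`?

50

drop duplicate driver (keep=last):
   driver  tip
5     Tom   21
9    Hana   11
11   Ravi   11
13   Sara   19
14   Lena   22
value_counts of driver:
driver
Tom     1
Hana    1
Ravi    1
Sara    1
Lena    1
Name: count, dtype: int64
reset_index():
  driver  count
0    Tom      1
1   Hana      1
2   Ravi      1
3   Sara      1
4   Lena      1
add column count_x10 = t['count'] * 10:
  driver  count  count_x10
0    Tom      1         10
1   Hana      1         10
2   Ravi      1         10
3   Sara      1         10
4   Lena      1         10
Then the sum of column 'count_x10': 50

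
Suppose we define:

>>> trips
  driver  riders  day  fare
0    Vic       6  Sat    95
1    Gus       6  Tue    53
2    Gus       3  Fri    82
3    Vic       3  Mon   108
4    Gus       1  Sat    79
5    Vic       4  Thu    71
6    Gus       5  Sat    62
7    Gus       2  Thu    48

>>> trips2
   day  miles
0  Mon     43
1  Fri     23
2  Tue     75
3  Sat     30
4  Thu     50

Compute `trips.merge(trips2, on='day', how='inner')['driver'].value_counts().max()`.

5

merge on 'day' (how='inner') → 8 rows:
  driver  riders  day  fare  miles
0    Vic       6  Sat    95     30
1    Gus       6  Tue    53     75
2    Gus       3  Fri    82     23
3    Vic       3  Mon   108     43
4    Gus       1  Sat    79     30
5    Vic       4  Thu    71     50
6    Gus       5  Sat    62     30
7    Gus       2  Thu    48     50
value_counts of driver:
driver
Gus    5
Vic    3
Name: count, dtype: int64
Finally, max of the resulting series = 5.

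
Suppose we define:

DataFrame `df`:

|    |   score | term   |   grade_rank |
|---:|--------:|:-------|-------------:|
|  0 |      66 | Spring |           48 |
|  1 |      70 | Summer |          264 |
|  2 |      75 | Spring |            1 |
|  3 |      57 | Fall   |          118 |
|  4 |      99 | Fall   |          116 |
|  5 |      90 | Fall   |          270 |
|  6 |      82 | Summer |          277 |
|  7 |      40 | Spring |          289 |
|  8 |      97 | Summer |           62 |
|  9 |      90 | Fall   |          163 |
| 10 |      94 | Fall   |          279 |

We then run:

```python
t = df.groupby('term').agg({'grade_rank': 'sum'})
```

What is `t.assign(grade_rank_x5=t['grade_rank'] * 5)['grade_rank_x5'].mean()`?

3145.0

group by term, sum of grade_rank:
        grade_rank
term              
Fall           946
Spring         338
Summer         603
add column grade_rank_x5 = t['grade_rank'] * 5:
        grade_rank  grade_rank_x5
term                             
Fall           946           4730
Spring         338           1690
Summer         603           3015
The mean of column 'grade_rank_x5' is 3145.0.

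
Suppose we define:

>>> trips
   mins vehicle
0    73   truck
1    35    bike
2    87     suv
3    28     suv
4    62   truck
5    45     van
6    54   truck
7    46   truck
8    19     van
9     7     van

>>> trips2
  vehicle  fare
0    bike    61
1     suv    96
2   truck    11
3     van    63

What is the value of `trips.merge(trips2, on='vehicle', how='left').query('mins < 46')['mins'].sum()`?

134

merge on 'vehicle' (how='left') → 10 rows:
   mins vehicle  fare
0    73   truck    11
1    35    bike    61
2    87     suv    96
3    28     suv    96
4    62   truck    11
5    45     van    63
6    54   truck    11
7    46   truck    11
8    19     van    63
9     7     van    63
filter rows where mins < 46:
   mins vehicle  fare
1    35    bike    61
3    28     suv    96
5    45     van    63
8    19     van    63
9     7     van    63
So sum() = 134.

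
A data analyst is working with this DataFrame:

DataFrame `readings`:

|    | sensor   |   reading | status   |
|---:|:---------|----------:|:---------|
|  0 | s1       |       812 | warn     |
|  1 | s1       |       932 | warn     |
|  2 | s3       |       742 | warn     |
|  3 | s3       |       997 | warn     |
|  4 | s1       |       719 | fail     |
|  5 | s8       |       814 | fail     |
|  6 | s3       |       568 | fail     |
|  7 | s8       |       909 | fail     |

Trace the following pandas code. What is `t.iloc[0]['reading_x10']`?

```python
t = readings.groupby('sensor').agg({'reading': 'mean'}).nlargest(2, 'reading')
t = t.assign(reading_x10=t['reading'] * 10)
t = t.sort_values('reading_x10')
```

8210.0

group by sensor, mean of reading:
        reading
sensor         
s1        821.0
s3        769.0
s8        861.5
take 2 rows with largest reading:
        reading
sensor         
s8        861.5
s1        821.0
add column reading_x10 = t['reading'] * 10:
        reading  reading_x10
sensor                      
s8        861.5       8615.0
s1        821.0       8210.0
sort by reading_x10:
        reading  reading_x10
sensor                      
s1        821.0       8210.0
s8        861.5       8615.0
Reading off the value at position 0, column 'reading_x10', we get 8210.0.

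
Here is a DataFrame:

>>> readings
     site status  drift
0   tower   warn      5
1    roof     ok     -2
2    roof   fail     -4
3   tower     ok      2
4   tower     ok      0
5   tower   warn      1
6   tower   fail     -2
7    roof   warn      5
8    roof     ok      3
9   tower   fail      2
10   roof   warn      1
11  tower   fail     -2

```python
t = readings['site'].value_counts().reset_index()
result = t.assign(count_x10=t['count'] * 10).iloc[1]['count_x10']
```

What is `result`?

50

value_counts of site:
site
tower    7
roof     5
Name: count, dtype: int64
reset_index():
    site  count
0  tower      7
1   roof      5
add column count_x10 = t['count'] * 10:
    site  count  count_x10
0  tower      7         70
1   roof      5         50
Reading off the value at position 1, column 'count_x10', we get 50.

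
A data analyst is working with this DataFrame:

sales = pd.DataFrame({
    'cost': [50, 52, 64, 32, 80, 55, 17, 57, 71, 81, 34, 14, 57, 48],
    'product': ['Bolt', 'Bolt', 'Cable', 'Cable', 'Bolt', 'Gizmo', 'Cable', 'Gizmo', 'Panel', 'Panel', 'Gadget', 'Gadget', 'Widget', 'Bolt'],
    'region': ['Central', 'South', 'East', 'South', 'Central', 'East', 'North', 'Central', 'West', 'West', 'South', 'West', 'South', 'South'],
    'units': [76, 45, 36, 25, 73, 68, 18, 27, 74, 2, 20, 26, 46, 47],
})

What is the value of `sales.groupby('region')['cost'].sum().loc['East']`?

group by region, sum of cost:
region
Central    187
East       119
North       17
South      223
West       166
Name: cost, dtype: int64
Taking the value at index 'East' gives 119.

119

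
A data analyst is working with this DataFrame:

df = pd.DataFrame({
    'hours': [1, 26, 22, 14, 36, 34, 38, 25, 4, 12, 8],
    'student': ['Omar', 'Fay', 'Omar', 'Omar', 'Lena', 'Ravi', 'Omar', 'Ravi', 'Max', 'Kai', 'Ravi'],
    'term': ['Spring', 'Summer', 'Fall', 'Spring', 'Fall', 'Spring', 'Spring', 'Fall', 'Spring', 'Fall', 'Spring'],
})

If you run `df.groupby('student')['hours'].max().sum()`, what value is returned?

150

group by student, max of hours:
student
Fay     26
Kai     12
Lena    36
Max      4
Omar    38
Ravi    34
Name: hours, dtype: int64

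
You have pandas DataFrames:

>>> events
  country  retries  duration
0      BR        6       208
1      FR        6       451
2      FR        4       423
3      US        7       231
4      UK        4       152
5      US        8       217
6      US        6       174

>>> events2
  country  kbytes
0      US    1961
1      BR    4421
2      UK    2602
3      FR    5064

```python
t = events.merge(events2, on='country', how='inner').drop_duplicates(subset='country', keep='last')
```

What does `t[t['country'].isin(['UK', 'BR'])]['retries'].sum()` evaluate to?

10

merge on 'country' (how='inner') → 7 rows:
  country  retries  duration  kbytes
0      BR        6       208    4421
1      FR        6       451    5064
2      FR        4       423    5064
3      US        7       231    1961
4      UK        4       152    2602
5      US        8       217    1961
6      US        6       174    1961
drop duplicate country (keep=last):
  country  retries  duration  kbytes
0      BR        6       208    4421
2      FR        4       423    5064
4      UK        4       152    2602
6      US        6       174    1961
filter rows where country in ['UK', 'BR']:
  country  retries  duration  kbytes
0      BR        6       208    4421
4      UK        4       152    2602
sum of column 'retries' → 10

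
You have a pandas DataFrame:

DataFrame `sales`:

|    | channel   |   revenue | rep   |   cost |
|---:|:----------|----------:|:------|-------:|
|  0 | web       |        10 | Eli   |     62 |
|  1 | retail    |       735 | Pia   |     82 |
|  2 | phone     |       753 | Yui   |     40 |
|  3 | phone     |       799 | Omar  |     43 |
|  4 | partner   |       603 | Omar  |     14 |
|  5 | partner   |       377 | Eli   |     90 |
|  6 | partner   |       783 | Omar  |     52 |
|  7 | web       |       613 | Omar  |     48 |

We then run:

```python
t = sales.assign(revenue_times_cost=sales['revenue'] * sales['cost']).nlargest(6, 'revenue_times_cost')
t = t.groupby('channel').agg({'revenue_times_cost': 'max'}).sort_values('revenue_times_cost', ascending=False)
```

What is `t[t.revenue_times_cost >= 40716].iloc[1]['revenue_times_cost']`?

add column revenue_times_cost = sales['revenue'] * sales['cost']:
   channel  revenue   rep  cost  revenue_times_cost
0      web       10   Eli    62                 620
1   retail      735   Pia    82               60270
2    phone      753   Yui    40               30120
3    phone      799  Omar    43               34357
4  partner      603  Omar    14                8442
5  partner      377   Eli    90               33930
6  partner      783  Omar    52               40716
7      web      613  Omar    48               29424
take 6 rows with largest revenue_times_cost:
   channel  revenue   rep  cost  revenue_times_cost
1   retail      735   Pia    82               60270
6  partner      783  Omar    52               40716
3    phone      799  Omar    43               34357
5  partner      377   Eli    90               33930
2    phone      753   Yui    40               30120
7      web      613  Omar    48               29424
group by channel, max of revenue_times_cost:
         revenue_times_cost
channel                    
partner               40716
phone                 34357
retail                60270
web                   29424
sort by revenue_times_cost descending:
         revenue_times_cost
channel                    
retail                60270
partner               40716
phone                 34357
web                   29424
filter rows where revenue_times_cost >= 40716:
         revenue_times_cost
channel                    
retail                60270
partner               40716
Taking the value at position 1, column 'revenue_times_cost' gives 40716.

40716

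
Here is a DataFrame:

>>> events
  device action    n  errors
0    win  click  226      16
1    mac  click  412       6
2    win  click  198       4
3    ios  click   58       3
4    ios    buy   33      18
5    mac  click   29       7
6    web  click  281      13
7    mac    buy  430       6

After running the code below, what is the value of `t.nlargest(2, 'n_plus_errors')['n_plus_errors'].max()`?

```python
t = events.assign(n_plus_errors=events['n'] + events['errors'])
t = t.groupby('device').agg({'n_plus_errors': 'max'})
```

436

add column n_plus_errors = events['n'] + events['errors']:
  device action    n  errors  n_plus_errors
0    win  click  226      16            242
1    mac  click  412       6            418
2    win  click  198       4            202
3    ios  click   58       3             61
4    ios    buy   33      18             51
5    mac  click   29       7             36
6    web  click  281      13            294
7    mac    buy  430       6            436
group by device, max of n_plus_errors:
        n_plus_errors
device               
ios                61
mac               436
web               294
win               242
take 2 rows with largest n_plus_errors:
        n_plus_errors
device               
mac               436
web               294
max of column 'n_plus_errors' → 436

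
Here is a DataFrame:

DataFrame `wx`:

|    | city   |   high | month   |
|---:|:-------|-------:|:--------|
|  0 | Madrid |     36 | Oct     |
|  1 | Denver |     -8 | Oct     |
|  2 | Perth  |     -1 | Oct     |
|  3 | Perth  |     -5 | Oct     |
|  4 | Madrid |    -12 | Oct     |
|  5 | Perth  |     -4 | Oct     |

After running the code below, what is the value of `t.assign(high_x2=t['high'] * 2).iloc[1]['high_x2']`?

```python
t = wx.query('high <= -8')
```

-24

filter rows where high <= -8:
     city  high month
1  Denver    -8   Oct
4  Madrid   -12   Oct
add column high_x2 = t['high'] * 2:
     city  high month  high_x2
1  Denver    -8   Oct      -16
4  Madrid   -12   Oct      -24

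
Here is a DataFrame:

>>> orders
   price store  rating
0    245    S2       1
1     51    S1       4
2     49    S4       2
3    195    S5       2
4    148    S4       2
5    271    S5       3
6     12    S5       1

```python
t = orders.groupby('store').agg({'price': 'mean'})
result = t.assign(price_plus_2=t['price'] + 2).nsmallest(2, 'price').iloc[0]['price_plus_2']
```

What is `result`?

53.0

group by store, mean of price:
            price
store            
S1      51.000000
S2     245.000000
S4      98.500000
S5     159.333333
add column price_plus_2 = t['price'] + 2:
            price  price_plus_2
store                          
S1      51.000000     53.000000
S2     245.000000    247.000000
S4      98.500000    100.500000
S5     159.333333    161.333333
take 2 rows with smallest price:
       price  price_plus_2
store                     
S1      51.0          53.0
S4      98.5         100.5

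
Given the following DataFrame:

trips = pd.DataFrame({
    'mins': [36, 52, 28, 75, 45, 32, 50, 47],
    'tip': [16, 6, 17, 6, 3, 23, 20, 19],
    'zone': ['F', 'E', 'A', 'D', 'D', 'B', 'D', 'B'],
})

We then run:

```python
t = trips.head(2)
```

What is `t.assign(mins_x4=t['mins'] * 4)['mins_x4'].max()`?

take first 2 rows:
   mins  tip zone
0    36   16    F
1    52    6    E
add column mins_x4 = t['mins'] * 4:
   mins  tip zone  mins_x4
0    36   16    F      144
1    52    6    E      208

208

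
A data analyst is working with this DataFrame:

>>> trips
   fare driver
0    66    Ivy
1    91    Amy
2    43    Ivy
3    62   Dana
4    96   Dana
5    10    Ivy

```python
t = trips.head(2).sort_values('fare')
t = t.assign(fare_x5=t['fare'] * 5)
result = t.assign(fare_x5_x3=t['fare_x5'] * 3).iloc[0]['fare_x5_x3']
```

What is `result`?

take first 2 rows:
   fare driver
0    66    Ivy
1    91    Amy
sort by fare:
   fare driver
0    66    Ivy
1    91    Amy
add column fare_x5 = t['fare'] * 5:
   fare driver  fare_x5
0    66    Ivy      330
1    91    Amy      455
add column fare_x5_x3 = t['fare_x5'] * 3:
   fare driver  fare_x5  fare_x5_x3
0    66    Ivy      330         990
1    91    Amy      455        1365
value at position 0, column 'fare_x5_x3' → 990

990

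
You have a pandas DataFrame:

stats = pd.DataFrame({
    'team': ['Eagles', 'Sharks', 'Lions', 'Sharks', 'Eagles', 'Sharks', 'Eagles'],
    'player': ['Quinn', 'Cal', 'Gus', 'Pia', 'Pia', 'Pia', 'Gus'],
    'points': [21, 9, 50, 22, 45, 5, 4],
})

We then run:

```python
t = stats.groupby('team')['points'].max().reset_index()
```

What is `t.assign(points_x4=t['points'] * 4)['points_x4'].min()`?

group by team, max of points:
team
Eagles    45
Lions     50
Sharks    22
Name: points, dtype: int64
reset_index():
     team  points
0  Eagles      45
1   Lions      50
2  Sharks      22
add column points_x4 = t['points'] * 4:
     team  points  points_x4
0  Eagles      45        180
1   Lions      50        200
2  Sharks      22         88
Hence 88.

88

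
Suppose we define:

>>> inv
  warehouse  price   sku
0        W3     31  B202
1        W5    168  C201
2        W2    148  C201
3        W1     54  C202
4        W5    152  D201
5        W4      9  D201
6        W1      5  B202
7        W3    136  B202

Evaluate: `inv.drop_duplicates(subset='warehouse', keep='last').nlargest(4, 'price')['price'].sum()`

445

drop duplicate warehouse (keep=last):
  warehouse  price   sku
2        W2    148  C201
4        W5    152  D201
5        W4      9  D201
6        W1      5  B202
7        W3    136  B202
take 4 rows with largest price:
  warehouse  price   sku
4        W5    152  D201
2        W2    148  C201
7        W3    136  B202
5        W4      9  D201
Finally, sum of column 'price' = 445.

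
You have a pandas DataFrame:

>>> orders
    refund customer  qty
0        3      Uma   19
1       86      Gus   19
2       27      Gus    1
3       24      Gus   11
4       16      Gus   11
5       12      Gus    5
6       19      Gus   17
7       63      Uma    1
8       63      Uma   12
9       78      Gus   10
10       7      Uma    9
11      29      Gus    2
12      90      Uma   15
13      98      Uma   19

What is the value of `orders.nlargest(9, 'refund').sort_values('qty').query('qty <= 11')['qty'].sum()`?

25

take 9 rows with largest refund:
    refund customer  qty
13      98      Uma   19
12      90      Uma   15
1       86      Gus   19
9       78      Gus   10
7       63      Uma    1
8       63      Uma   12
11      29      Gus    2
2       27      Gus    1
3       24      Gus   11
sort by qty:
    refund customer  qty
7       63      Uma    1
2       27      Gus    1
11      29      Gus    2
9       78      Gus   10
3       24      Gus   11
8       63      Uma   12
12      90      Uma   15
13      98      Uma   19
1       86      Gus   19
filter rows where qty <= 11:
    refund customer  qty
7       63      Uma    1
2       27      Gus    1
11      29      Gus    2
9       78      Gus   10
3       24      Gus   11
Then the sum of column 'qty': 25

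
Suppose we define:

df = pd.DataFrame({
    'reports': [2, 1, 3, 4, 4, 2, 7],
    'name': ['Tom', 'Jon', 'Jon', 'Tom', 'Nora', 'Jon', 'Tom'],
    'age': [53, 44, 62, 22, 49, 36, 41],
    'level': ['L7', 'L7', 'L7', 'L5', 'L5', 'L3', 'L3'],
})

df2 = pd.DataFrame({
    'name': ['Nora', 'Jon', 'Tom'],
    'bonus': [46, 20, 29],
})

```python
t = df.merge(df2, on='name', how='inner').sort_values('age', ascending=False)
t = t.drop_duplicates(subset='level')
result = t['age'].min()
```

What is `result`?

merge on 'name' (how='inner') → 7 rows:
   reports  name  age level  bonus
0        2   Tom   53    L7     29
1        1   Jon   44    L7     20
2        3   Jon   62    L7     20
3        4   Tom   22    L5     29
4        4  Nora   49    L5     46
5        2   Jon   36    L3     20
6        7   Tom   41    L3     29
sort by age descending:
   reports  name  age level  bonus
2        3   Jon   62    L7     20
0        2   Tom   53    L7     29
4        4  Nora   49    L5     46
1        1   Jon   44    L7     20
6        7   Tom   41    L3     29
5        2   Jon   36    L3     20
3        4   Tom   22    L5     29
drop duplicate level (keep=first):
   reports  name  age level  bonus
2        3   Jon   62    L7     20
4        4  Nora   49    L5     46
6        7   Tom   41    L3     29
Taking the min of column 'age' gives 41.

41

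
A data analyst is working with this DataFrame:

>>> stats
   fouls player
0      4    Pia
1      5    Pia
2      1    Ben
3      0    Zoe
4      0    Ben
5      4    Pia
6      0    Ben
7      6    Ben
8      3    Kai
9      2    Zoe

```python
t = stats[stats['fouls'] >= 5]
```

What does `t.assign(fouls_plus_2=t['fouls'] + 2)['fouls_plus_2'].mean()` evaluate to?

7.5

filter rows where fouls >= 5:
   fouls player
1      5    Pia
7      6    Ben
add column fouls_plus_2 = t['fouls'] + 2:
   fouls player  fouls_plus_2
1      5    Pia             7
7      6    Ben             8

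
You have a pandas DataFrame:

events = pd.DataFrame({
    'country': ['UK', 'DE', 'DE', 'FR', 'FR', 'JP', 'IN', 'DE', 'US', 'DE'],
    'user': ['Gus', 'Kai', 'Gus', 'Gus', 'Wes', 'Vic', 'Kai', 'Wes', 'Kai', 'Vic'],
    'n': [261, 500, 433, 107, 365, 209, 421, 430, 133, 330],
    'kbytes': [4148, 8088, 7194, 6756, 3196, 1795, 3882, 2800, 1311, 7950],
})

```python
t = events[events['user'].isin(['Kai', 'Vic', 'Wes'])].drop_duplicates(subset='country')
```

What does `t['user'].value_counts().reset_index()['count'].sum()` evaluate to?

5

filter rows where user in ['Kai', 'Vic', 'Wes']:
  country user    n  kbytes
1      DE  Kai  500    8088
4      FR  Wes  365    3196
5      JP  Vic  209    1795
6      IN  Kai  421    3882
7      DE  Wes  430    2800
8      US  Kai  133    1311
9      DE  Vic  330    7950
drop duplicate country (keep=first):
  country user    n  kbytes
1      DE  Kai  500    8088
4      FR  Wes  365    3196
5      JP  Vic  209    1795
6      IN  Kai  421    3882
8      US  Kai  133    1311
value_counts of user:
user
Kai    3
Wes    1
Vic    1
Name: count, dtype: int64
reset_index():
  user  count
0  Kai      3
1  Wes      1
2  Vic      1
Finally, sum of column 'count' = 5.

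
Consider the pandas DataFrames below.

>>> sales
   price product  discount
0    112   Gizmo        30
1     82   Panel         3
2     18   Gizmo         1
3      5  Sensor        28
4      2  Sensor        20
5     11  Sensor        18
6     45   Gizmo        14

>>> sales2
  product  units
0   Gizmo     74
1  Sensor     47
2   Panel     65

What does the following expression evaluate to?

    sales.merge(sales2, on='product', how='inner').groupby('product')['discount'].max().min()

merge on 'product' (how='inner') → 7 rows:
   price product  discount  units
0    112   Gizmo        30     74
1     82   Panel         3     65
2     18   Gizmo         1     74
3      5  Sensor        28     47
4      2  Sensor        20     47
5     11  Sensor        18     47
6     45   Gizmo        14     74
group by product, max of discount:
product
Gizmo     30
Panel      3
Sensor    28
Name: discount, dtype: int64
So min() = 3.

3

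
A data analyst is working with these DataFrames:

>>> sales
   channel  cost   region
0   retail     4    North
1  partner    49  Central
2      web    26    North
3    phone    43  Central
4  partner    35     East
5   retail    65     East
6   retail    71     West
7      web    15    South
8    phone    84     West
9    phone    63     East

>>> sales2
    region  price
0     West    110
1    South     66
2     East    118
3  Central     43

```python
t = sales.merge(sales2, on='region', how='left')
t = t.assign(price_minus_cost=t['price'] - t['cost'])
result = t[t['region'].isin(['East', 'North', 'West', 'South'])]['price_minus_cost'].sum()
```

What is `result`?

307.0

merge on 'region' (how='left') → 10 rows:
   channel  cost   region  price
0   retail     4    North    NaN
1  partner    49  Central   43.0
2      web    26    North    NaN
3    phone    43  Central   43.0
4  partner    35     East  118.0
5   retail    65     East  118.0
6   retail    71     West  110.0
7      web    15    South   66.0
8    phone    84     West  110.0
9    phone    63     East  118.0
add column price_minus_cost = t['price'] - t['cost']:
   channel  cost   region  price  price_minus_cost
0   retail     4    North    NaN               NaN
1  partner    49  Central   43.0              -6.0
2      web    26    North    NaN               NaN
3    phone    43  Central   43.0               0.0
4  partner    35     East  118.0              83.0
5   retail    65     East  118.0              53.0
6   retail    71     West  110.0              39.0
7      web    15    South   66.0              51.0
8    phone    84     West  110.0              26.0
9    phone    63     East  118.0              55.0
filter rows where region in ['East', 'North', 'West', 'South']:
   channel  cost region  price  price_minus_cost
0   retail     4  North    NaN               NaN
2      web    26  North    NaN               NaN
4  partner    35   East  118.0              83.0
5   retail    65   East  118.0              53.0
6   retail    71   West  110.0              39.0
7      web    15  South   66.0              51.0
8    phone    84   West  110.0              26.0
9    phone    63   East  118.0              55.0
Taking the sum of column 'price_minus_cost' gives 307.0.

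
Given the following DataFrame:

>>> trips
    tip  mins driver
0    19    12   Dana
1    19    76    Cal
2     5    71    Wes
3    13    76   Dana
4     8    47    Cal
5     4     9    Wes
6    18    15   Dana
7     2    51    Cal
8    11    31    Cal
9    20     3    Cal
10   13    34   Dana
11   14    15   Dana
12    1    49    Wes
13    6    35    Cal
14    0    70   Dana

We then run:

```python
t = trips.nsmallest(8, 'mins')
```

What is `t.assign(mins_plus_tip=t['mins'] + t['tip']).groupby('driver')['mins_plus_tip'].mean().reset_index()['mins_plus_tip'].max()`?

take 8 rows with smallest mins:
    tip  mins driver
9    20     3    Cal
5     4     9    Wes
0    19    12   Dana
6    18    15   Dana
11   14    15   Dana
8    11    31    Cal
10   13    34   Dana
13    6    35    Cal
add column mins_plus_tip = t['mins'] + t['tip']:
    tip  mins driver  mins_plus_tip
9    20     3    Cal             23
5     4     9    Wes             13
0    19    12   Dana             31
6    18    15   Dana             33
11   14    15   Dana             29
8    11    31    Cal             42
10   13    34   Dana             47
13    6    35    Cal             41
group by driver, mean of mins_plus_tip:
driver
Cal     35.333333
Dana    35.000000
Wes     13.000000
Name: mins_plus_tip, dtype: float64
reset_index():
  driver  mins_plus_tip
0    Cal      35.333333
1   Dana      35.000000
2    Wes      13.000000
max of column 'mins_plus_tip' → 35.3333333333

35.3333333333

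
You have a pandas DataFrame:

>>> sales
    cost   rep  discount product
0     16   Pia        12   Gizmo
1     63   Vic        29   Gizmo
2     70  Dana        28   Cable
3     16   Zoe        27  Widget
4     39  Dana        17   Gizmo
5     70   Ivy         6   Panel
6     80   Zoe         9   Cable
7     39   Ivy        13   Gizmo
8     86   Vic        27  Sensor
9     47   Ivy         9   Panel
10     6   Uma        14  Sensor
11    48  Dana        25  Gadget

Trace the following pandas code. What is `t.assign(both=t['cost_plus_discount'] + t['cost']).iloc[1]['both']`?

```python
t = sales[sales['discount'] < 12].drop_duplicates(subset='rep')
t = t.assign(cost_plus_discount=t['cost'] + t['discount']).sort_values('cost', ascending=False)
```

146

filter rows where discount < 12:
   cost  rep  discount product
5    70  Ivy         6   Panel
6    80  Zoe         9   Cable
9    47  Ivy         9   Panel
drop duplicate rep (keep=first):
   cost  rep  discount product
5    70  Ivy         6   Panel
6    80  Zoe         9   Cable
add column cost_plus_discount = t['cost'] + t['discount']:
   cost  rep  discount product  cost_plus_discount
5    70  Ivy         6   Panel                  76
6    80  Zoe         9   Cable                  89
sort by cost descending:
   cost  rep  discount product  cost_plus_discount
6    80  Zoe         9   Cable                  89
5    70  Ivy         6   Panel                  76
add column both = t['cost_plus_discount'] + t['cost']:
   cost  rep  discount product  cost_plus_discount  both
6    80  Zoe         9   Cable                  89   169
5    70  Ivy         6   Panel                  76   146
Reading off the value at position 1, column 'both', we get 146.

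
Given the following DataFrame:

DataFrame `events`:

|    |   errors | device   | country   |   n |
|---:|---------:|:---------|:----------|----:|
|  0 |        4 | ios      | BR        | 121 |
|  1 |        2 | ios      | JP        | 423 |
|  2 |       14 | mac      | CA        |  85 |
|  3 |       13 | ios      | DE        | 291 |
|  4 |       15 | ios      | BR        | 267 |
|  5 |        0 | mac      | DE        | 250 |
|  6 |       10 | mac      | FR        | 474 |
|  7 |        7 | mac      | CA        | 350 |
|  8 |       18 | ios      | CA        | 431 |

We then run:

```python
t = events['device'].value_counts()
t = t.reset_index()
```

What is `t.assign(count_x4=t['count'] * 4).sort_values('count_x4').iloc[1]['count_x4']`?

20

value_counts of device:
device
ios    5
mac    4
Name: count, dtype: int64
reset_index():
  device  count
0    ios      5
1    mac      4
add column count_x4 = t['count'] * 4:
  device  count  count_x4
0    ios      5        20
1    mac      4        16
sort by count_x4:
  device  count  count_x4
1    mac      4        16
0    ios      5        20
value at position 1, column 'count_x4' → 20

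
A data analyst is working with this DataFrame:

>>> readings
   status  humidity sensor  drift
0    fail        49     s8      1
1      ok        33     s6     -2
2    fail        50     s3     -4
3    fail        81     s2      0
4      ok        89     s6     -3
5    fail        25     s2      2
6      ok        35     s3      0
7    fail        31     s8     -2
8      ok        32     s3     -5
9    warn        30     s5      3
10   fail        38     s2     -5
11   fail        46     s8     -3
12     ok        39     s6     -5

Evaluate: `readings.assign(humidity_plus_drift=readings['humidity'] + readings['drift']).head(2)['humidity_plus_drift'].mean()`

add column humidity_plus_drift = readings['humidity'] + readings['drift']:
   status  humidity sensor  drift  humidity_plus_drift
0    fail        49     s8      1                   50
1      ok        33     s6     -2                   31
2    fail        50     s3     -4                   46
3    fail        81     s2      0                   81
4      ok        89     s6     -3                   86
5    fail        25     s2      2                   27
6      ok        35     s3      0                   35
7    fail        31     s8     -2                   29
8      ok        32     s3     -5                   27
9    warn        30     s5      3                   33
10   fail        38     s2     -5                   33
11   fail        46     s8     -3                   43
12     ok        39     s6     -5                   34
take first 2 rows:
  status  humidity sensor  drift  humidity_plus_drift
0   fail        49     s8      1                   50
1     ok        33     s6     -2                   31
So mean() = 40.5.

40.5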